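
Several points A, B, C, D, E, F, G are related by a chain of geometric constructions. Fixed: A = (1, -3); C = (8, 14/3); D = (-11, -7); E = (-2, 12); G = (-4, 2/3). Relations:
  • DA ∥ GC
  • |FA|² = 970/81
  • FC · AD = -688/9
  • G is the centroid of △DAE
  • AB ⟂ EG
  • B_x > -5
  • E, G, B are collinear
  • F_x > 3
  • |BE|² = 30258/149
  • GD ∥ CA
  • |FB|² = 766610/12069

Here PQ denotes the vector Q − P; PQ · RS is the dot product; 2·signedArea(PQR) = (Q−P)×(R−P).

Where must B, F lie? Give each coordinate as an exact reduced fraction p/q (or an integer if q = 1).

B = (-667/149, -303/149)
F = (10/3, -4/9)

1. B_x = -667/149  [E, G, B are collinear ∩ AB ⟂ EG]
2. B_y = -303/149  [E, G, B are collinear ∩ AB ⟂ EG]
   → B = (-667/149, -303/149)
3. F_x = 10/3  [line 12·x + 4·y + -344/9 = 0 ∩ |FB|² = 766610/12069]
4. F_y = -4/9  [line 12·x + 4·y + -344/9 = 0 ∩ |FB|² = 766610/12069]
   → F = (10/3, -4/9)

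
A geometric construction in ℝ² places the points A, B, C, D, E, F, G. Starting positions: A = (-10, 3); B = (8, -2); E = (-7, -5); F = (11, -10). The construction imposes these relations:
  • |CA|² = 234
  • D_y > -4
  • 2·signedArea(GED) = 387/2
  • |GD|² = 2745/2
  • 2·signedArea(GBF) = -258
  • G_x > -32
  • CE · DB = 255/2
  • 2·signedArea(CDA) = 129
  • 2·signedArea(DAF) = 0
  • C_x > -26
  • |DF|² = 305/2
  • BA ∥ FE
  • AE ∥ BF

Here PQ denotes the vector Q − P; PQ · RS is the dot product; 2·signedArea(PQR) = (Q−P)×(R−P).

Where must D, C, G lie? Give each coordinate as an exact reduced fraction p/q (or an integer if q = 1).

1. D_x = 1/2  [line 13·x + 21·y + 67 = 0 ∩ |DF|² = 305/2]
2. D_y = -7/2  [line 13·x + 21·y + 67 = 0 ∩ |DF|² = 305/2]
   → D = (1/2, -7/2)
3. C_x = -25  [2·signedArea(CDA) = 129 ∩ CE · DB = 255/2]
4. C_y = 0  [2·signedArea(CDA) = 129 ∩ CE · DB = 255/2]
   → C = (-25, 0)
5. G_x = -31  [2·signedArea(GED) = 387/2 ∩ 2·signedArea(GBF) = -258]
6. G_y = 16  [2·signedArea(GED) = 387/2 ∩ 2·signedArea(GBF) = -258]
   → G = (-31, 16)

C = (-25, 0)
D = (1/2, -7/2)
G = (-31, 16)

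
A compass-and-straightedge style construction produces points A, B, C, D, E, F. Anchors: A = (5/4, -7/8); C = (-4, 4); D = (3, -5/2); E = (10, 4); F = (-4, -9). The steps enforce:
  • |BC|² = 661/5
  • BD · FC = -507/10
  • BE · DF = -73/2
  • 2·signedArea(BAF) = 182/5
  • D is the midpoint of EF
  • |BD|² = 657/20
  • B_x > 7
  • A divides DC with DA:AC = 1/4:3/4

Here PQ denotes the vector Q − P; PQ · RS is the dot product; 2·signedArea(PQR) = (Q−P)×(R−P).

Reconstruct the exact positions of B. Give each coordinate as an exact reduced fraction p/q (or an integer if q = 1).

1. B_x = 36/5  [BD · FC = -507/10 ∩ 2·signedArea(BAF) = 182/5]
2. B_y = 7/5  [BD · FC = -507/10 ∩ 2·signedArea(BAF) = 182/5]
   → B = (36/5, 7/5)

B = (36/5, 7/5)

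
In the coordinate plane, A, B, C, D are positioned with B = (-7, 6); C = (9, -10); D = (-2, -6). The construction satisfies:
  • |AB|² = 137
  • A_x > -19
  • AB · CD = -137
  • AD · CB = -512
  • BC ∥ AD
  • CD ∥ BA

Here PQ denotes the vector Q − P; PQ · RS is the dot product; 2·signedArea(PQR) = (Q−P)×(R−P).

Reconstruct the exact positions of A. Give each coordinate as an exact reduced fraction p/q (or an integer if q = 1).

A = (-18, 10)

1. A_x = -18  [BC ∥ AD ∩ CD ∥ BA]
2. A_y = 10  [BC ∥ AD ∩ CD ∥ BA]
   → A = (-18, 10)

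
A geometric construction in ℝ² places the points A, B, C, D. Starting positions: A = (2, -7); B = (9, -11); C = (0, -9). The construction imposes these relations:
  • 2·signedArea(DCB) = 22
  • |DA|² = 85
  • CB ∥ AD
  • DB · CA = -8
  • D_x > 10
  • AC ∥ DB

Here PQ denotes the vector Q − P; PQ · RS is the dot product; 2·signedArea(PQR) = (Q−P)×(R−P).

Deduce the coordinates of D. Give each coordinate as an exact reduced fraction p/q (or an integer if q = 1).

D = (11, -9)

1. D_x = 11  [AC ∥ DB ∩ CB ∥ AD]
2. D_y = -9  [AC ∥ DB ∩ CB ∥ AD]
   → D = (11, -9)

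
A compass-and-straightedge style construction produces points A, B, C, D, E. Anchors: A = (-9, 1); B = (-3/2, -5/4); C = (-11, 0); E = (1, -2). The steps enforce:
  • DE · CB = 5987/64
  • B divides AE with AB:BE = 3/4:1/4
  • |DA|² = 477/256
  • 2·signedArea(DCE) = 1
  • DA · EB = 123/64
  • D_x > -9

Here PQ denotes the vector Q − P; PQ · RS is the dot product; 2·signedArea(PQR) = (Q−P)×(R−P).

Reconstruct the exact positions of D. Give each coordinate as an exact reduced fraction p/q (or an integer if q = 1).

1. D_x = -69/8  [DA · EB = 123/64 ∩ 2·signedArea(DCE) = 1]
2. D_y = -5/16  [DA · EB = 123/64 ∩ 2·signedArea(DCE) = 1]
   → D = (-69/8, -5/16)

D = (-69/8, -5/16)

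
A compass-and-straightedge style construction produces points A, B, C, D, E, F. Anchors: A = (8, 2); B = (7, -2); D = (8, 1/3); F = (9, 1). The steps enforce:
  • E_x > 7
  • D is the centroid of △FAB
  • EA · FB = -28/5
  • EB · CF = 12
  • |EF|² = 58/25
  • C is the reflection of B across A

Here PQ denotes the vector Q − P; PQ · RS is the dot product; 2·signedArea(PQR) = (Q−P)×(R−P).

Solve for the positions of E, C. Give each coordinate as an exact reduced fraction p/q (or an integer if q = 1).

C = (9, 6)
E = (38/5, 2/5)

1. C_x = 9  [C is the reflection of B across A]
2. C_y = 6  [C is the reflection of B across A]
   → C = (9, 6)
3. E_x = 38/5  [EB · CF = 12 ∩ EA · FB = -28/5]
4. E_y = 2/5  [EB · CF = 12 ∩ EA · FB = -28/5]
   → E = (38/5, 2/5)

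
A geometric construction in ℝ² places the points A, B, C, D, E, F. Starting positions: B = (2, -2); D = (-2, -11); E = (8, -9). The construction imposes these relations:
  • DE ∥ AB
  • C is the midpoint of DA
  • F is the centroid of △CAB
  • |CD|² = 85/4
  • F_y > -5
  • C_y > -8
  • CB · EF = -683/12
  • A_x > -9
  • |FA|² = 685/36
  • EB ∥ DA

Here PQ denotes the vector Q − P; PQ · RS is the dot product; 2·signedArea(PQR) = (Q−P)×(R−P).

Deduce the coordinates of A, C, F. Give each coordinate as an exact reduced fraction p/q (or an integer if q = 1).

A = (-8, -4)
C = (-5, -15/2)
F = (-11/3, -9/2)

1. A_x = -8  [DE ∥ AB ∩ EB ∥ DA]
2. A_y = -4  [DE ∥ AB ∩ EB ∥ DA]
   → A = (-8, -4)
3. C_x = -5  [C is the midpoint of DA]
4. C_y = -15/2  [C is the midpoint of DA]
   → C = (-5, -15/2)
5. F_x = -11/3  [F is the centroid of △CAB]
6. F_y = -9/2  [F is the centroid of △CAB]
   → F = (-11/3, -9/2)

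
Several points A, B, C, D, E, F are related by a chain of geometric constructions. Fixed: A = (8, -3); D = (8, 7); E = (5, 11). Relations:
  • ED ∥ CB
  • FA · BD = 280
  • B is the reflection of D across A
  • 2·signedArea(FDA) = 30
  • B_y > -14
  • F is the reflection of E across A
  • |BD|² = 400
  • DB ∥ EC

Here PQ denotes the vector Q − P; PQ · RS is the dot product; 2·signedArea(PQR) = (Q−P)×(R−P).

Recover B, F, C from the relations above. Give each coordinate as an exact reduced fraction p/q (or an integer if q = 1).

B = (8, -13)
C = (5, -9)
F = (11, -17)

1. B_x = 8  [B is the reflection of D across A]
2. B_y = -13  [B is the reflection of D across A]
   → B = (8, -13)
3. F_x = 11  [F is the reflection of E across A]
4. F_y = -17  [F is the reflection of E across A]
   → F = (11, -17)
5. C_x = 5  [ED ∥ CB ∩ DB ∥ EC]
6. C_y = -9  [ED ∥ CB ∩ DB ∥ EC]
   → C = (5, -9)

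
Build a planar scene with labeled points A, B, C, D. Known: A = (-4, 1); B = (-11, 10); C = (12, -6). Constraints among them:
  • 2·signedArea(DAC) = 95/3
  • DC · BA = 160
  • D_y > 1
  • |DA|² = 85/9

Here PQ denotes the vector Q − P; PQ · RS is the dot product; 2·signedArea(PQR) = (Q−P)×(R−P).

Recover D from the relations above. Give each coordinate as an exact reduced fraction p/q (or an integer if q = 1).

1. D_x = -1  [2·signedArea(DAC) = 95/3 ∩ DC · BA = 160]
2. D_y = 5/3  [2·signedArea(DAC) = 95/3 ∩ DC · BA = 160]
   → D = (-1, 5/3)

D = (-1, 5/3)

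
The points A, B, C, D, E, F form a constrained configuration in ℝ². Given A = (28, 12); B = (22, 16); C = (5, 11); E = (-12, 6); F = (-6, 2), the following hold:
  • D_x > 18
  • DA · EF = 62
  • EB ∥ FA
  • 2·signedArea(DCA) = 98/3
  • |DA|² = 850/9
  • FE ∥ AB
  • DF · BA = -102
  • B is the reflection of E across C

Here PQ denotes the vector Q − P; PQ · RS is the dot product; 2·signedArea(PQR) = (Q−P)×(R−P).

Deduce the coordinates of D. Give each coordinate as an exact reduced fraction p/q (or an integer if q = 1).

1. D_x = 55/3  [DF · BA = -102 ∩ 2·signedArea(DCA) = 98/3]
2. D_y = 13  [DF · BA = -102 ∩ 2·signedArea(DCA) = 98/3]
   → D = (55/3, 13)

D = (55/3, 13)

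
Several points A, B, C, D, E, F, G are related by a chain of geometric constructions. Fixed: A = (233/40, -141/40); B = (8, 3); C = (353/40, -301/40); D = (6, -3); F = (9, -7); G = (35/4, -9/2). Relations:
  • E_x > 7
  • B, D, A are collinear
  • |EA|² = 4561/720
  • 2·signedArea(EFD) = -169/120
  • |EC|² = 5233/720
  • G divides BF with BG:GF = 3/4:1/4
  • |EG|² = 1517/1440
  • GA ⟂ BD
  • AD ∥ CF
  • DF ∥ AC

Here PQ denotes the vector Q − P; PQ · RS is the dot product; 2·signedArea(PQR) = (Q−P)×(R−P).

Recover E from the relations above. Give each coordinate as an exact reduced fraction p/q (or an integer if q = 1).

1. E_x = 943/120  [line -4·x + -3·y + 1969/120 = 0 ∩ |EA|² = 4561/720]
2. E_y = -601/120  [line -4·x + -3·y + 1969/120 = 0 ∩ |EA|² = 4561/720]
   → E = (943/120, -601/120)

E = (943/120, -601/120)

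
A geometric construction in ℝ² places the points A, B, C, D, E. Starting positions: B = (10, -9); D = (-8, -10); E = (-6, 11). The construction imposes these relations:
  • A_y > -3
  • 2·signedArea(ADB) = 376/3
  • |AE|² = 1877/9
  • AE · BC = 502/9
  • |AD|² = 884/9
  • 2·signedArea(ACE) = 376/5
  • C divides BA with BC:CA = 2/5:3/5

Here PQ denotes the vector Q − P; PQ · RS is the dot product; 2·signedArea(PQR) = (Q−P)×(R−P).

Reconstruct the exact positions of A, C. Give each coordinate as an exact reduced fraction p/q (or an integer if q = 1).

1. A_x = -4/3  [line -1·x + 18·y + 140/3 = 0 ∩ |AD|² = 884/9]
2. A_y = -8/3  [line -1·x + 18·y + 140/3 = 0 ∩ |AD|² = 884/9]
   → A = (-4/3, -8/3)
3. C_x = 82/15  [2·signedArea(ACE) = 376/5 ∩ C divides BA with BC:CA = 2/5:3/5]
4. C_y = -97/15  [2·signedArea(ACE) = 376/5 ∩ C divides BA with BC:CA = 2/5:3/5]
   → C = (82/15, -97/15)

A = (-4/3, -8/3)
C = (82/15, -97/15)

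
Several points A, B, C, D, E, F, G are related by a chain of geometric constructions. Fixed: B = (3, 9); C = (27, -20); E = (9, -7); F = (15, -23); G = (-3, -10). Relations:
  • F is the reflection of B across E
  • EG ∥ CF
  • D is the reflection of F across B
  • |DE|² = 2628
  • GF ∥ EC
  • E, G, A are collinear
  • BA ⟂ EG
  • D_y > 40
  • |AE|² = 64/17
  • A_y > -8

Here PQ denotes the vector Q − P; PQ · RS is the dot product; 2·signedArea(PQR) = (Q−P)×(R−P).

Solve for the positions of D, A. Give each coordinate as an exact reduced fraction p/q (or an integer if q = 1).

1. D_x = -9  [D is the reflection of F across B]
2. D_y = 41  [D is the reflection of F across B]
   → D = (-9, 41)
3. A_x = 121/17  [E, G, A are collinear ∩ BA ⟂ EG]
4. A_y = -127/17  [E, G, A are collinear ∩ BA ⟂ EG]
   → A = (121/17, -127/17)

A = (121/17, -127/17)
D = (-9, 41)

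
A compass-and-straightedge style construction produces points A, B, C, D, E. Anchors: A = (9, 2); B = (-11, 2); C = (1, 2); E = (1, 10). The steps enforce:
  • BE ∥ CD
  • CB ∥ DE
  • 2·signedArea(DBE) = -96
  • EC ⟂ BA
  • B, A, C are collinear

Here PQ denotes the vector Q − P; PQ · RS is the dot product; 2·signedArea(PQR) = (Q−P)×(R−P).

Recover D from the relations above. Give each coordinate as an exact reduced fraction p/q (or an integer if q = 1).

D = (13, 10)

1. D_x = 13  [CB ∥ DE ∩ BE ∥ CD]
2. D_y = 10  [CB ∥ DE ∩ BE ∥ CD]
   → D = (13, 10)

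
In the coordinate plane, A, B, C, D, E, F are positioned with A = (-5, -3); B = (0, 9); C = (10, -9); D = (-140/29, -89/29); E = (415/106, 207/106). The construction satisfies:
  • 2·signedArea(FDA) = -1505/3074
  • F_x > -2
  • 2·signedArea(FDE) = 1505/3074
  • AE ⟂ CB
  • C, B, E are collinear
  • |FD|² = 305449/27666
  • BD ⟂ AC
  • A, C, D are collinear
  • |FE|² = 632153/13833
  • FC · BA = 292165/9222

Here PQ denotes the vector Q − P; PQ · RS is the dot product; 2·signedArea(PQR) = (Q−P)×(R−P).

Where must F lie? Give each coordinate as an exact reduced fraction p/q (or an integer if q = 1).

1. F_x = -18175/9222  [2·signedArea(FDE) = 1505/3074 ∩ FC · BA = 292165/9222]
2. F_y = -12653/9222  [2·signedArea(FDE) = 1505/3074 ∩ FC · BA = 292165/9222]
   → F = (-18175/9222, -12653/9222)

F = (-18175/9222, -12653/9222)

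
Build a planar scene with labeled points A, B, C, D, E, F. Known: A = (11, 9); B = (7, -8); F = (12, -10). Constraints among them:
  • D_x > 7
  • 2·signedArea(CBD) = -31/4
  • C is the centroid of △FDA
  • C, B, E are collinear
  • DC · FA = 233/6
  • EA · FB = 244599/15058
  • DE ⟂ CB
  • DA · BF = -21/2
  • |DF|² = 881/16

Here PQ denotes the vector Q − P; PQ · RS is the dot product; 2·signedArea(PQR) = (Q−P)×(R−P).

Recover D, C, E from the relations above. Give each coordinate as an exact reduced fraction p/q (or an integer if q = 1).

1. D_x = 8  [line -5·x + 2·y + 95/2 = 0 ∩ |DF|² = 881/16]
2. D_y = -15/4  [line -5·x + 2·y + 95/2 = 0 ∩ |DF|² = 881/16]
   → D = (8, -15/4)
3. C_x = 31/3  [DC · FA = 233/6 ∩ C is the centroid of △FDA]
4. C_y = -19/12  [DC · FA = 233/6 ∩ C is the centroid of △FDA]
   → C = (31/3, -19/12)
5. E_x = 67393/7529  [C, B, E are collinear ∩ DE ⟂ CB]
6. E_y = -127815/30116  [C, B, E are collinear ∩ DE ⟂ CB]
   → E = (67393/7529, -127815/30116)

C = (31/3, -19/12)
D = (8, -15/4)
E = (67393/7529, -127815/30116)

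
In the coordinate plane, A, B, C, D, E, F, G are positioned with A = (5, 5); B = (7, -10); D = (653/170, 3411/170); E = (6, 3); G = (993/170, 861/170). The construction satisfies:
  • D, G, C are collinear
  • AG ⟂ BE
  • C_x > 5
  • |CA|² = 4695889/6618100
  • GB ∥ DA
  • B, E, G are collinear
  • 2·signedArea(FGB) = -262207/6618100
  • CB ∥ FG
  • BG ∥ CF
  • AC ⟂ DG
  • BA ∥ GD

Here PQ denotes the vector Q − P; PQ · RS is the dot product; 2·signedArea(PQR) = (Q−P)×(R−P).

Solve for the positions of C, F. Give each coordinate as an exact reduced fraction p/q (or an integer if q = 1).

C = (45431/7786, 99492/19465)
F = (91021/19465, 785453/38930)

1. C_x = 45431/7786  [D, G, C are collinear ∩ AC ⟂ DG]
2. C_y = 99492/19465  [D, G, C are collinear ∩ AC ⟂ DG]
   → C = (45431/7786, 99492/19465)
3. F_x = 91021/19465  [CB ∥ FG ∩ BG ∥ CF]
4. F_y = 785453/38930  [CB ∥ FG ∩ BG ∥ CF]
   → F = (91021/19465, 785453/38930)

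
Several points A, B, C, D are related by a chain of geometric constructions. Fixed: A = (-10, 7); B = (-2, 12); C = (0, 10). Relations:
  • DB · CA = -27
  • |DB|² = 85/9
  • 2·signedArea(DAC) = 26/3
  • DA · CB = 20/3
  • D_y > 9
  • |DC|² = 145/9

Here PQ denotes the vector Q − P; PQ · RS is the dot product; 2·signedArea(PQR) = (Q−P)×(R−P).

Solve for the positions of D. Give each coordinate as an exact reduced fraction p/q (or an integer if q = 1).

D = (-4, 29/3)

1. D_x = -4  [2·signedArea(DAC) = 26/3 ∩ DA · CB = 20/3]
2. D_y = 29/3  [2·signedArea(DAC) = 26/3 ∩ DA · CB = 20/3]
   → D = (-4, 29/3)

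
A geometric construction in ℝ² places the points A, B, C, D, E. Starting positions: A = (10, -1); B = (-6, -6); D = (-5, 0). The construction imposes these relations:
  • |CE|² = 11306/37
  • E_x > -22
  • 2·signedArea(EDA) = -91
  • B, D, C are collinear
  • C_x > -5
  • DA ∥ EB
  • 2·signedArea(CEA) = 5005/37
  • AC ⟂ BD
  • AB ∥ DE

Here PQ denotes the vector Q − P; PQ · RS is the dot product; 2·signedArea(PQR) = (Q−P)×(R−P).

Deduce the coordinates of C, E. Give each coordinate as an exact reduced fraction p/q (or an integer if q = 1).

C = (-176/37, 54/37)
E = (-21, -5)

1. C_x = -176/37  [B, D, C are collinear ∩ AC ⟂ BD]
2. C_y = 54/37  [B, D, C are collinear ∩ AC ⟂ BD]
   → C = (-176/37, 54/37)
3. E_x = -21  [DA ∥ EB ∩ AB ∥ DE]
4. E_y = -5  [DA ∥ EB ∩ AB ∥ DE]
   → E = (-21, -5)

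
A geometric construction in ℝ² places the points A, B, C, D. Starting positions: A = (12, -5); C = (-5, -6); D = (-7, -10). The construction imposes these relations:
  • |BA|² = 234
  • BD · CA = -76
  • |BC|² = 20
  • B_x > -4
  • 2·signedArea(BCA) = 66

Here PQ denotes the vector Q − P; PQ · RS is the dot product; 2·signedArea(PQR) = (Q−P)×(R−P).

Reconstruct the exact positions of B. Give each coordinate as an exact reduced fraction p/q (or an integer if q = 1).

1. B_x = -3  [BD · CA = -76 ∩ 2·signedArea(BCA) = 66]
2. B_y = -2  [BD · CA = -76 ∩ 2·signedArea(BCA) = 66]
   → B = (-3, -2)

B = (-3, -2)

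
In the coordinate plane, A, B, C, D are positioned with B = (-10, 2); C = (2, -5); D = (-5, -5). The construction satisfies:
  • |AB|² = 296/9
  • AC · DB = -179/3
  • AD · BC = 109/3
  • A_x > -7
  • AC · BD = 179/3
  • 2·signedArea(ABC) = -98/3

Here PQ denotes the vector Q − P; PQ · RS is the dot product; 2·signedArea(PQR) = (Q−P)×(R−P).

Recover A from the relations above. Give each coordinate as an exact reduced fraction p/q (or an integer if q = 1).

A = (-20/3, -8/3)

1. A_x = -20/3  [AD · BC = 109/3 ∩ AC · DB = -179/3]
2. A_y = -8/3  [AD · BC = 109/3 ∩ AC · DB = -179/3]
   → A = (-20/3, -8/3)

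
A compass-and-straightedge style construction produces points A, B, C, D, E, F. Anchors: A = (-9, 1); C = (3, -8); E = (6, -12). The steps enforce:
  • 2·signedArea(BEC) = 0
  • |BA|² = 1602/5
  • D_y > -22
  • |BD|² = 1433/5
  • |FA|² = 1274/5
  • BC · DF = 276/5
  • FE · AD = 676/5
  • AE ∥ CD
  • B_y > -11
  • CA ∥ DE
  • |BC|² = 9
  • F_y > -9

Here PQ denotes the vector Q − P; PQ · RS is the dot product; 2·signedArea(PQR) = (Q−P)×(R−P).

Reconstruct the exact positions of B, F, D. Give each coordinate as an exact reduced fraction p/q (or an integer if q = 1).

1. D_x = 18  [CA ∥ DE ∩ AE ∥ CD]
2. D_y = -21  [CA ∥ DE ∩ AE ∥ CD]
   → D = (18, -21)
3. B_x = 24/5  [line -4·x + -3·y + -12 = 0 ∩ |BD|² = 1433/5]
4. B_y = -52/5  [line -4·x + -3·y + -12 = 0 ∩ |BD|² = 1433/5]
   → B = (24/5, -52/5)
5. F_x = 18/5  [FE · AD = 676/5 ∩ BC · DF = 276/5]
6. F_y = -44/5  [FE · AD = 676/5 ∩ BC · DF = 276/5]
   → F = (18/5, -44/5)

B = (24/5, -52/5)
D = (18, -21)
F = (18/5, -44/5)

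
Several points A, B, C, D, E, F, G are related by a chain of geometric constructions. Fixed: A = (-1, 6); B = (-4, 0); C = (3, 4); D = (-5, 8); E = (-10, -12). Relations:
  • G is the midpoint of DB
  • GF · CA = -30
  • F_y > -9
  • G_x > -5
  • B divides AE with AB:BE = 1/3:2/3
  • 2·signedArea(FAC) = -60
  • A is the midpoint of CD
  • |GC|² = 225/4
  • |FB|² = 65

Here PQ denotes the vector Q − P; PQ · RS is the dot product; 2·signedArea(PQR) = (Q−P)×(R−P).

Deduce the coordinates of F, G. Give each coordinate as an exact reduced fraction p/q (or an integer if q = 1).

1. G_x = -9/2  [G is the midpoint of DB]
2. G_y = 4  [G is the midpoint of DB]
   → G = (-9/2, 4)
3. F_x = -3  [2·signedArea(FAC) = -60 ∩ GF · CA = -30]
4. F_y = -8  [2·signedArea(FAC) = -60 ∩ GF · CA = -30]
   → F = (-3, -8)

F = (-3, -8)
G = (-9/2, 4)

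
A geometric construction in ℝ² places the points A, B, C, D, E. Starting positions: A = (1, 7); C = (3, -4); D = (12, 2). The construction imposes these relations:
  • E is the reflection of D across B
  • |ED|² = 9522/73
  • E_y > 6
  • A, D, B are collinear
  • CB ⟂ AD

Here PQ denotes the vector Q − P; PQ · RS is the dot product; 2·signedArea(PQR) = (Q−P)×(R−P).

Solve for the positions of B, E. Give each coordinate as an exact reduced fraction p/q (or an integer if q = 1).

1. B_x = 993/146  [A, D, B are collinear ∩ CB ⟂ AD]
2. B_y = 637/146  [A, D, B are collinear ∩ CB ⟂ AD]
   → B = (993/146, 637/146)
3. E_x = 117/73  [E is the reflection of D across B]
4. E_y = 491/73  [E is the reflection of D across B]
   → E = (117/73, 491/73)

B = (993/146, 637/146)
E = (117/73, 491/73)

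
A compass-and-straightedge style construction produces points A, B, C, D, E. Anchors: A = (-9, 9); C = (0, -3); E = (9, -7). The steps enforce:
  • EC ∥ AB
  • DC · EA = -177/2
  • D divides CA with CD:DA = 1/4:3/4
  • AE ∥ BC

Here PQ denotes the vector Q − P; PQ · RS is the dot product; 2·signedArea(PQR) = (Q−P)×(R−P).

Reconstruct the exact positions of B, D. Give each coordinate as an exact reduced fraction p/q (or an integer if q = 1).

B = (-18, 13)
D = (-9/4, 0)

1. B_x = -18  [AE ∥ BC ∩ EC ∥ AB]
2. B_y = 13  [AE ∥ BC ∩ EC ∥ AB]
   → B = (-18, 13)
3. D_x = -9/4  [D divides CA with CD:DA = 1/4:3/4]
4. D_y = 0  [D divides CA with CD:DA = 1/4:3/4]
   → D = (-9/4, 0)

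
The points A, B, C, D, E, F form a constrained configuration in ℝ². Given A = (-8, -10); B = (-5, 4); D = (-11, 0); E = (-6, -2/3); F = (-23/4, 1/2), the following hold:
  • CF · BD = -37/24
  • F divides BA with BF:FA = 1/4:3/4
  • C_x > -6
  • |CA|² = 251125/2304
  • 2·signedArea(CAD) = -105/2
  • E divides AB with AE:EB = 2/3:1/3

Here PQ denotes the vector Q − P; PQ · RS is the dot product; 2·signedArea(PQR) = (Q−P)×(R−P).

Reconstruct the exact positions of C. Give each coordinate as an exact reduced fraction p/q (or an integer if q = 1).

1. C_x = -93/16  [CF · BD = -37/24 ∩ 2·signedArea(CAD) = -105/2]
2. C_y = 5/24  [CF · BD = -37/24 ∩ 2·signedArea(CAD) = -105/2]
   → C = (-93/16, 5/24)

C = (-93/16, 5/24)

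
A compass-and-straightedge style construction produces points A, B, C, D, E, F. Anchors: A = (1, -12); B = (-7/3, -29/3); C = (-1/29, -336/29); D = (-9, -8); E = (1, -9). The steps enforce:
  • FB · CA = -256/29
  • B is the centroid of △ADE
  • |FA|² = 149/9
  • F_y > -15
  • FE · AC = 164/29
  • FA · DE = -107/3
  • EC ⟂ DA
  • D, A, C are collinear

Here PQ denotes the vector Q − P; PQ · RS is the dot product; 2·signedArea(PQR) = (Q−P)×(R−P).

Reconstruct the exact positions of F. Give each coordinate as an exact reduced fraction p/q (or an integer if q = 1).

F = (13/3, -43/3)

1. F_x = 13/3  [FA · DE = -107/3 ∩ FB · CA = -256/29]
2. F_y = -43/3  [FA · DE = -107/3 ∩ FB · CA = -256/29]
   → F = (13/3, -43/3)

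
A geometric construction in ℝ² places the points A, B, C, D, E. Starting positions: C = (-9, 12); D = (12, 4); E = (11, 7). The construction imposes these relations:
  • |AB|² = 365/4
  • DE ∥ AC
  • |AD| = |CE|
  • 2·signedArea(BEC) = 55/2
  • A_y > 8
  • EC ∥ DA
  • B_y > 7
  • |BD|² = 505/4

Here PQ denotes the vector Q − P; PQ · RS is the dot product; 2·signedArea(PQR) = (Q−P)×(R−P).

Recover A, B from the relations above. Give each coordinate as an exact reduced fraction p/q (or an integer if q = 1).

A = (-8, 9)
B = (3/2, 8)

1. A_x = -8  [DE ∥ AC ∩ EC ∥ DA]
2. A_y = 9  [DE ∥ AC ∩ EC ∥ DA]
   → A = (-8, 9)
3. B_x = 3/2  [line -5·x + -20·y + 335/2 = 0 ∩ |BD|² = 505/4]
4. B_y = 8  [line -5·x + -20·y + 335/2 = 0 ∩ |BD|² = 505/4]
   → B = (3/2, 8)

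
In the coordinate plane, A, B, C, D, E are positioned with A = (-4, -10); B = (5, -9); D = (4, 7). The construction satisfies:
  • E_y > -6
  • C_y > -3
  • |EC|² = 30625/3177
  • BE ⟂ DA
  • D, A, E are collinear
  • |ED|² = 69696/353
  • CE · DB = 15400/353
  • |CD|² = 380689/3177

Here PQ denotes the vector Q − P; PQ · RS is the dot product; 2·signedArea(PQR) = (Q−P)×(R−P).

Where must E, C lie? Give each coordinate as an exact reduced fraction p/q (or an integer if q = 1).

1. E_x = -700/353  [D, A, E are collinear ∩ BE ⟂ DA]
2. E_y = -2017/353  [D, A, E are collinear ∩ BE ⟂ DA]
   → E = (-700/353, -2017/353)
3. C_x = -700/1059  [line -1·x + 16·y + 16172/353 = 0 ∩ |EC|² = 30625/3177]
4. C_y = -3076/1059  [line -1·x + 16·y + 16172/353 = 0 ∩ |EC|² = 30625/3177]
   → C = (-700/1059, -3076/1059)

C = (-700/1059, -3076/1059)
E = (-700/353, -2017/353)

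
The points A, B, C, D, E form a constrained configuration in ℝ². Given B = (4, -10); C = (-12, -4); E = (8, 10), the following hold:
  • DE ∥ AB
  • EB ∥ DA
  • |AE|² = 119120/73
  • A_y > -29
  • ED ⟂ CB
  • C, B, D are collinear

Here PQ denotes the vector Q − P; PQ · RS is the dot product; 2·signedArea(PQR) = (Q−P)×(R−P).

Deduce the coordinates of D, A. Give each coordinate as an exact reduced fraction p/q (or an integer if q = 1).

1. D_x = 68/73  [C, B, D are collinear ∩ ED ⟂ CB]
2. D_y = -646/73  [C, B, D are collinear ∩ ED ⟂ CB]
   → D = (68/73, -646/73)
3. A_x = -224/73  [DE ∥ AB ∩ EB ∥ DA]
4. A_y = -2106/73  [DE ∥ AB ∩ EB ∥ DA]
   → A = (-224/73, -2106/73)

A = (-224/73, -2106/73)
D = (68/73, -646/73)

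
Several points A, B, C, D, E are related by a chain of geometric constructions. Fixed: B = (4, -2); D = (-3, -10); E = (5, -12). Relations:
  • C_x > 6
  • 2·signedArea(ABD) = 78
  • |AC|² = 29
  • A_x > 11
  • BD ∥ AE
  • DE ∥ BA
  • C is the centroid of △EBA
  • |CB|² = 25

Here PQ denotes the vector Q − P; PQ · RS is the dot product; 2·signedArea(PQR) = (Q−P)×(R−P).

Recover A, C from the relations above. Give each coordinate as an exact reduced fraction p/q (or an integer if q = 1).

A = (12, -4)
C = (7, -6)

1. A_x = 12  [BD ∥ AE ∩ DE ∥ BA]
2. A_y = -4  [BD ∥ AE ∩ DE ∥ BA]
   → A = (12, -4)
3. C_x = 7  [C is the centroid of △EBA]
4. C_y = -6  [C is the centroid of △EBA]
   → C = (7, -6)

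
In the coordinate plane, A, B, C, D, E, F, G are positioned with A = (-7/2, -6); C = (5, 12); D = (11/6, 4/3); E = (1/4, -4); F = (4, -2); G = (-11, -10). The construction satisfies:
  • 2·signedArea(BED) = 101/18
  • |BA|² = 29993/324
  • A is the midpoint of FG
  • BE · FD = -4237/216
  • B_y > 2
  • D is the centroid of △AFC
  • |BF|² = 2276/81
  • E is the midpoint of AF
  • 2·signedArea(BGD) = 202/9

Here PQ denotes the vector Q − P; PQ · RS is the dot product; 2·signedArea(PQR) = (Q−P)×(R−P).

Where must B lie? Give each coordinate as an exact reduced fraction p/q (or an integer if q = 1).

1. B_x = 10/9  [BE · FD = -4237/216 ∩ 2·signedArea(BED) = 101/18]
2. B_y = 22/9  [BE · FD = -4237/216 ∩ 2·signedArea(BED) = 101/18]
   → B = (10/9, 22/9)

B = (10/9, 22/9)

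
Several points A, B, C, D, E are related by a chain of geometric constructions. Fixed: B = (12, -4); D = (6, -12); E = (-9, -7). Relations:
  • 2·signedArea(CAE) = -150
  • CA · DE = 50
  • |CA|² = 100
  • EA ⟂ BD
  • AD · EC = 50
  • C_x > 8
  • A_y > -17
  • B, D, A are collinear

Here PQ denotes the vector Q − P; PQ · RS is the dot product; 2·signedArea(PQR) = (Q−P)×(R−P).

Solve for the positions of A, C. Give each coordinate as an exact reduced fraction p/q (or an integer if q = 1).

A = (3, -16)
C = (9, -8)

1. A_x = 3  [B, D, A are collinear ∩ EA ⟂ BD]
2. A_y = -16  [B, D, A are collinear ∩ EA ⟂ BD]
   → A = (3, -16)
3. C_x = 9  [2·signedArea(CAE) = -150 ∩ CA · DE = 50]
4. C_y = -8  [2·signedArea(CAE) = -150 ∩ CA · DE = 50]
   → C = (9, -8)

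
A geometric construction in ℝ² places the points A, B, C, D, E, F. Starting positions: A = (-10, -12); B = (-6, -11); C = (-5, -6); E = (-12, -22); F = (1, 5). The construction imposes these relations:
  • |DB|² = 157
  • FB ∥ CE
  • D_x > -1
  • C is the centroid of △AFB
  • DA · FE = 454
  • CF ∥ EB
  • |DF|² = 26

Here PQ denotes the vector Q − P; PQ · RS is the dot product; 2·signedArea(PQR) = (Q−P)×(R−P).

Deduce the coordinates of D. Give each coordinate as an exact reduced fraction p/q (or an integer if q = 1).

1. D_x = 0  [line 13·x + 27·y + 0 = 0 ∩ |DB|² = 157]
2. D_y = 0  [line 13·x + 27·y + 0 = 0 ∩ |DB|² = 157]
   → D = (0, 0)

D = (0, 0)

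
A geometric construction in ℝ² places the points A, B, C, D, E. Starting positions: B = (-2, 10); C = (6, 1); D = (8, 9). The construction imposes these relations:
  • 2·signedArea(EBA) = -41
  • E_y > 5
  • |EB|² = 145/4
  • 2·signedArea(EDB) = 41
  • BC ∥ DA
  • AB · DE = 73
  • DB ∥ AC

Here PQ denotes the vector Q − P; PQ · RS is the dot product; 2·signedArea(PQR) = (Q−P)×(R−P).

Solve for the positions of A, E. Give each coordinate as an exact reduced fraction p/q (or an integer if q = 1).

A = (16, 0)
E = (2, 11/2)

1. A_x = 16  [DB ∥ AC ∩ BC ∥ DA]
2. A_y = 0  [DB ∥ AC ∩ BC ∥ DA]
   → A = (16, 0)
3. E_x = 2  [2·signedArea(EDB) = 41 ∩ AB · DE = 73]
4. E_y = 11/2  [2·signedArea(EDB) = 41 ∩ AB · DE = 73]
   → E = (2, 11/2)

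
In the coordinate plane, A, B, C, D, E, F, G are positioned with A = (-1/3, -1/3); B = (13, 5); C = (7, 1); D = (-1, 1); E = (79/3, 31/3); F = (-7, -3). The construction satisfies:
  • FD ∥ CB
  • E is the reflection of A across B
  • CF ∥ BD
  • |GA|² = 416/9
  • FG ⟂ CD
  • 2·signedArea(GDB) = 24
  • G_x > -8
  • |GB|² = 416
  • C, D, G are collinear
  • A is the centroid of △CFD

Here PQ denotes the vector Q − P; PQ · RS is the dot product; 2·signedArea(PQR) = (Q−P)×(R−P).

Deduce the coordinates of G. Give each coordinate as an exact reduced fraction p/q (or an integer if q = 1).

G = (-7, 1)

1. G_x = -7  [C, D, G are collinear ∩ FG ⟂ CD]
2. G_y = 1  [C, D, G are collinear ∩ FG ⟂ CD]
   → G = (-7, 1)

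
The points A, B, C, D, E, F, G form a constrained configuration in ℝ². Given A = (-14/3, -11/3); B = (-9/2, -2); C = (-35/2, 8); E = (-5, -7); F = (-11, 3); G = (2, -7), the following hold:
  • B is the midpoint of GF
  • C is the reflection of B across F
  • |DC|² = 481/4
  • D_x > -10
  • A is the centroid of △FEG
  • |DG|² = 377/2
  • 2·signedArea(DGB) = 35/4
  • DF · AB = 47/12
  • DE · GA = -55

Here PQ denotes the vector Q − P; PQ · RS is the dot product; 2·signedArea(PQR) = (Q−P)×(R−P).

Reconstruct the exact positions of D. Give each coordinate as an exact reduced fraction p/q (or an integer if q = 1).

D = (-19/2, 1/2)

1. D_x = -19/2  [2·signedArea(DGB) = 35/4 ∩ DF · AB = 47/12]
2. D_y = 1/2  [2·signedArea(DGB) = 35/4 ∩ DF · AB = 47/12]
   → D = (-19/2, 1/2)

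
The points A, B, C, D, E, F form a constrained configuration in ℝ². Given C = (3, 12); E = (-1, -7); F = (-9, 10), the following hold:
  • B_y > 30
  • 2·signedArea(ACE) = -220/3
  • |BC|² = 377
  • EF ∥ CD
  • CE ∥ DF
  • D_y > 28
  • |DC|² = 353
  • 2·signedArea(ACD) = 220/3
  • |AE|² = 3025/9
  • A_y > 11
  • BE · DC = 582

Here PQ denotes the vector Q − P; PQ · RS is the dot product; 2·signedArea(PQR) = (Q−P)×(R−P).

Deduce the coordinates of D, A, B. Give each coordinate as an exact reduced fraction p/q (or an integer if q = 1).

1. D_x = -5  [CE ∥ DF ∩ EF ∥ CD]
2. D_y = 29  [CE ∥ DF ∩ EF ∥ CD]
   → D = (-5, 29)
3. A_x = -1  [2·signedArea(ACD) = 220/3 ∩ 2·signedArea(ACE) = -220/3]
4. A_y = 34/3  [2·signedArea(ACD) = 220/3 ∩ 2·signedArea(ACE) = -220/3]
   → A = (-1, 34/3)
5. B_x = 7  [line -8·x + 17·y + -471 = 0 ∩ |BC|² = 377]
6. B_y = 31  [line -8·x + 17·y + -471 = 0 ∩ |BC|² = 377]
   → B = (7, 31)

A = (-1, 34/3)
B = (7, 31)
D = (-5, 29)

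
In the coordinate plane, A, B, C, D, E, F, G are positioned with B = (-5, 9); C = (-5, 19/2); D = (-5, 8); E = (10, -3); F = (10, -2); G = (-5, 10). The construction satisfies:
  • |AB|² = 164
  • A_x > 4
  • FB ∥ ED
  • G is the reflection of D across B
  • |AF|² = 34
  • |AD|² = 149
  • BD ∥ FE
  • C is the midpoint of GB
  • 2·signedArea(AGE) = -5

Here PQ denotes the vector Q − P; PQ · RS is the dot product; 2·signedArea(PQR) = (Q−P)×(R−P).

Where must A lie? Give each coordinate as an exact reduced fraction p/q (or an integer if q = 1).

A = (5, 1)

1. A_x = 5  [line 13·x + 15·y + -80 = 0 ∩ |AB|² = 164]
2. A_y = 1  [line 13·x + 15·y + -80 = 0 ∩ |AB|² = 164]
   → A = (5, 1)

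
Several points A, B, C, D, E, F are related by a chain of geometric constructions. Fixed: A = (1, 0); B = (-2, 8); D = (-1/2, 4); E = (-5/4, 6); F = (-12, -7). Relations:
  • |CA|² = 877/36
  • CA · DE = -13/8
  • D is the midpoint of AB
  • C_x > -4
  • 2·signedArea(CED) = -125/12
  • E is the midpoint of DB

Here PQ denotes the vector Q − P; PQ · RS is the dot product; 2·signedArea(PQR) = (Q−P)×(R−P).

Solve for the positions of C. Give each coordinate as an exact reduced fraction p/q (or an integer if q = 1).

C = (-23/6, -1)

1. C_x = -23/6  [CA · DE = -13/8 ∩ 2·signedArea(CED) = -125/12]
2. C_y = -1  [CA · DE = -13/8 ∩ 2·signedArea(CED) = -125/12]
   → C = (-23/6, -1)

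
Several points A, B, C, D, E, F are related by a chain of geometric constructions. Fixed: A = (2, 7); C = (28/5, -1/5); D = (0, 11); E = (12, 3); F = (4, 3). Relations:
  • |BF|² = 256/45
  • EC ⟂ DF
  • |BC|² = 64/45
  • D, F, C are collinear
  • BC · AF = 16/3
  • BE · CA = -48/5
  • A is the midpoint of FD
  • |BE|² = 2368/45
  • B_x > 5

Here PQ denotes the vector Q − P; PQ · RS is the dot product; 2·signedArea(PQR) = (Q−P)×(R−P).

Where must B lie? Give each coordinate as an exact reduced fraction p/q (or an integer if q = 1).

B = (76/15, 13/15)

1. B_x = 76/15  [line -2·x + 4·y + 20/3 = 0 ∩ |BC|² = 64/45]
2. B_y = 13/15  [line -2·x + 4·y + 20/3 = 0 ∩ |BC|² = 64/45]
   → B = (76/15, 13/15)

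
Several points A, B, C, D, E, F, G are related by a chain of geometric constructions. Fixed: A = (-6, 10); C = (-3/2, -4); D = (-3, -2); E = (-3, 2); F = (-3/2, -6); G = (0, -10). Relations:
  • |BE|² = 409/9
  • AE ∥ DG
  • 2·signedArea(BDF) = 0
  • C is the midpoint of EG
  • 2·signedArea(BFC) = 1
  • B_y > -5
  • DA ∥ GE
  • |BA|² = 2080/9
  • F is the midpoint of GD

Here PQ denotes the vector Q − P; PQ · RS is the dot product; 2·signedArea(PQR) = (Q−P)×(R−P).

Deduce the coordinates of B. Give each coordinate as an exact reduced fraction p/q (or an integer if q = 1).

1. B_x = -2  [2·signedArea(BDF) = 0 ∩ 2·signedArea(BFC) = 1]
2. B_y = -14/3  [2·signedArea(BDF) = 0 ∩ 2·signedArea(BFC) = 1]
   → B = (-2, -14/3)

B = (-2, -14/3)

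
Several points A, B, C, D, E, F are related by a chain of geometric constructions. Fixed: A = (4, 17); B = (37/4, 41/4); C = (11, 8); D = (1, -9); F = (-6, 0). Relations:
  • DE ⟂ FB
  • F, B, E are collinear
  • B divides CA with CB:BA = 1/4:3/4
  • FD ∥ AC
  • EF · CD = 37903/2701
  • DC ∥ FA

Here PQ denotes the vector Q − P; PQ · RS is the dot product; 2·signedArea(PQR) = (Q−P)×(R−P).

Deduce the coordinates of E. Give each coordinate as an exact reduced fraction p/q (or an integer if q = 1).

1. E_x = -14437/2701  [F, B, E are collinear ∩ DE ⟂ FB]
2. E_y = 1189/2701  [F, B, E are collinear ∩ DE ⟂ FB]
   → E = (-14437/2701, 1189/2701)

E = (-14437/2701, 1189/2701)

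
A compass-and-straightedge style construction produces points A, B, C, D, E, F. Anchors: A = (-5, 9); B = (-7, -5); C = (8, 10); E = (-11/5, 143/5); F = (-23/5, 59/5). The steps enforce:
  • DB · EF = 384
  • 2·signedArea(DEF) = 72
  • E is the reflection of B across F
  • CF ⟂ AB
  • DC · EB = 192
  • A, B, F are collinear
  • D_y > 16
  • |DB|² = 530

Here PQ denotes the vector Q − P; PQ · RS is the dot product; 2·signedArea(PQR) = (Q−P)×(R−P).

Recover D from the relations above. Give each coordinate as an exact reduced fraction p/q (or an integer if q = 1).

D = (2/5, 84/5)

1. D_x = 2/5  [DB · EF = 384 ∩ 2·signedArea(DEF) = 72]
2. D_y = 84/5  [DB · EF = 384 ∩ 2·signedArea(DEF) = 72]
   → D = (2/5, 84/5)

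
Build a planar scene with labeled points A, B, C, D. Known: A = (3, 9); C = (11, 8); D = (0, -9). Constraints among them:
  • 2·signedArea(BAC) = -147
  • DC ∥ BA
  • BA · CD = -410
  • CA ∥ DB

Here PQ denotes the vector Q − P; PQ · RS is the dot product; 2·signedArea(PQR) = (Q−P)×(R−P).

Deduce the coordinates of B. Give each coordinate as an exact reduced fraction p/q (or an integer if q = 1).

B = (-8, -8)

1. B_x = -8  [DC ∥ BA ∩ CA ∥ DB]
2. B_y = -8  [DC ∥ BA ∩ CA ∥ DB]
   → B = (-8, -8)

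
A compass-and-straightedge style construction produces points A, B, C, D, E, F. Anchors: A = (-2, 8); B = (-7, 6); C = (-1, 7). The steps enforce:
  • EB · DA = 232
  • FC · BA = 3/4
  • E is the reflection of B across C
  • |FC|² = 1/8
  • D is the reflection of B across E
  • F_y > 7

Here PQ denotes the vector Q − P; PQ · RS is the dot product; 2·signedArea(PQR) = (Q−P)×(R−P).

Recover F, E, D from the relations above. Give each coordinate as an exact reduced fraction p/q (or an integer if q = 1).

D = (17, 10)
E = (5, 8)
F = (-5/4, 29/4)

1. F_x = -5/4  [line -5·x + -2·y + 33/4 = 0 ∩ |FC|² = 1/8]
2. F_y = 29/4  [line -5·x + -2·y + 33/4 = 0 ∩ |FC|² = 1/8]
   → F = (-5/4, 29/4)
3. E_x = 5  [E is the reflection of B across C]
4. E_y = 8  [E is the reflection of B across C]
   → E = (5, 8)
5. D_x = 17  [D is the reflection of B across E]
6. D_y = 10  [D is the reflection of B across E]
   → D = (17, 10)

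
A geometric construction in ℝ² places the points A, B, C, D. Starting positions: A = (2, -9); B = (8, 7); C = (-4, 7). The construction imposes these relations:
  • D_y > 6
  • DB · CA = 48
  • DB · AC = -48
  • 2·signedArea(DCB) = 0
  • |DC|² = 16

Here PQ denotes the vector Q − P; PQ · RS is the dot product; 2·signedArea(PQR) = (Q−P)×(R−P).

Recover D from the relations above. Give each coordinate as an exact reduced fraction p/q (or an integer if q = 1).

1. D_x = 0  [2·signedArea(DCB) = 0 ∩ DB · CA = 48]
2. D_y = 7  [2·signedArea(DCB) = 0 ∩ DB · CA = 48]
   → D = (0, 7)

D = (0, 7)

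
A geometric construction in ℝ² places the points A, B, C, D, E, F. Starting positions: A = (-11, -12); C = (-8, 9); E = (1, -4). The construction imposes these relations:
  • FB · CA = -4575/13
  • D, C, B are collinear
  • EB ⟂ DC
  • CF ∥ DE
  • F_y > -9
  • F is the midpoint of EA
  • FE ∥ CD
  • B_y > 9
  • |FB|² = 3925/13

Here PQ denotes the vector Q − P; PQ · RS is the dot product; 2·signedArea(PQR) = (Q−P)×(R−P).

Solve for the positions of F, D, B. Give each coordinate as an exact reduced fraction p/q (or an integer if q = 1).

1. F_x = -5  [F is the midpoint of EA]
2. F_y = -8  [F is the midpoint of EA]
   → F = (-5, -8)
3. D_x = -2  [CF ∥ DE ∩ FE ∥ CD]
4. D_y = 13  [CF ∥ DE ∩ FE ∥ CD]
   → D = (-2, 13)
5. B_x = -101/13  [D, C, B are collinear ∩ EB ⟂ DC]
6. B_y = 119/13  [D, C, B are collinear ∩ EB ⟂ DC]
   → B = (-101/13, 119/13)

B = (-101/13, 119/13)
D = (-2, 13)
F = (-5, -8)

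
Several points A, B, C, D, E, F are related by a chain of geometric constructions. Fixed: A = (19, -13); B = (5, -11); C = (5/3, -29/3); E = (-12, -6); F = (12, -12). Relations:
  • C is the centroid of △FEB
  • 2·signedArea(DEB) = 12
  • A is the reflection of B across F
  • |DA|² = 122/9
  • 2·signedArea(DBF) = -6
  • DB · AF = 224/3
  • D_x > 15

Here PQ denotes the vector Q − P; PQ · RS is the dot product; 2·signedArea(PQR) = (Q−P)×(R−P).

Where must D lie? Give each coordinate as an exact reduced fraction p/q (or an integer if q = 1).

D = (46/3, -40/3)

1. D_x = 46/3  [2·signedArea(DEB) = 12 ∩ 2·signedArea(DBF) = -6]
2. D_y = -40/3  [2·signedArea(DEB) = 12 ∩ 2·signedArea(DBF) = -6]
   → D = (46/3, -40/3)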